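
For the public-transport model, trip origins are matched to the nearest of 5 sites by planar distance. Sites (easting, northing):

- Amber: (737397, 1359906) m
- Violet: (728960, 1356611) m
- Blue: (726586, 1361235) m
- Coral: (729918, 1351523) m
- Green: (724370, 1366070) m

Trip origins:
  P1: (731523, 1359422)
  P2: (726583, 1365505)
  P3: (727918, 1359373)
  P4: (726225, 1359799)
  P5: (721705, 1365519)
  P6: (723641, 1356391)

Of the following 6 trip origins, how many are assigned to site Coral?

P1 → Violet
P2 → Green
P3 → Blue
P4 → Blue
P5 → Green
P6 → Violet
0 of the 6 go to Coral.

0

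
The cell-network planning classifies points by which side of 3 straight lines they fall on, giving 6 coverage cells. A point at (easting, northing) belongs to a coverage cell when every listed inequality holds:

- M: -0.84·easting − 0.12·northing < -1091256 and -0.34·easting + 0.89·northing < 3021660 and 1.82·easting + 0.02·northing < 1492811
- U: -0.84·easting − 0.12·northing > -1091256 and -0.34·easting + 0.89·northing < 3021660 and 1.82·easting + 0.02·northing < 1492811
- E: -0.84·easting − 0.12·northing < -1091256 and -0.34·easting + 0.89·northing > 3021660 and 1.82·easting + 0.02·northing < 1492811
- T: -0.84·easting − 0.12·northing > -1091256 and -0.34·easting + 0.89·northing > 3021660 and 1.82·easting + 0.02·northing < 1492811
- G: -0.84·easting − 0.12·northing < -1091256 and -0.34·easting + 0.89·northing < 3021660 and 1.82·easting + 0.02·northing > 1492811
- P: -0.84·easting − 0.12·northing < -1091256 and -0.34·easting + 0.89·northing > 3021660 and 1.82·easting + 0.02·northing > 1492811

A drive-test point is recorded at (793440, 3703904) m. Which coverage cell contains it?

P

-0.84·793440 − 0.12·3703904 = -1110958.080, which is < -1091256
-0.34·793440 + 0.89·3703904 = 3026704.960, which is > 3021660
1.82·793440 + 0.02·3703904 = 1518138.880, which is > 1492811
This sign pattern matches P.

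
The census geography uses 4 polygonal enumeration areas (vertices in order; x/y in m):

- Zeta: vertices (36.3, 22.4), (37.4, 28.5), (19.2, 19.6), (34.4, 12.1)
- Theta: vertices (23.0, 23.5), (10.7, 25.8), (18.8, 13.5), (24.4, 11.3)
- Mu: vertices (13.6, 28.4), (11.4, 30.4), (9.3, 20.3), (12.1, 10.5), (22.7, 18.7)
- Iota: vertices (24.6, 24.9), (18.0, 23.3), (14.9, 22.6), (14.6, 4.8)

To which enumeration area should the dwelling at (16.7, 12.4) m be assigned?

Cast a ray rightward from (16.7, 12.4). For each polygon, the edges (by vertex number in listed order) whose endpoints lie on opposite sides of y = 12.4, where each meets that height, and whether that is right or left of the point:
Zeta: 3–4 at x≈33.79 (right), 4–1 at x≈34.46 (right) → 2 crossings.
Theta: 3–4 at x≈21.60 (right), 4–1 at x≈24.27 (right) → 2 crossings.
Mu: 3–4 at x≈11.56 (left), 4–5 at x≈14.56 (left) → 0 crossings.
Iota: 3–4 at x≈14.73 (left), 4–1 at x≈18.38 (right) → 1 crossing.
Only Iota has an odd count, so the point is inside Iota.

Iota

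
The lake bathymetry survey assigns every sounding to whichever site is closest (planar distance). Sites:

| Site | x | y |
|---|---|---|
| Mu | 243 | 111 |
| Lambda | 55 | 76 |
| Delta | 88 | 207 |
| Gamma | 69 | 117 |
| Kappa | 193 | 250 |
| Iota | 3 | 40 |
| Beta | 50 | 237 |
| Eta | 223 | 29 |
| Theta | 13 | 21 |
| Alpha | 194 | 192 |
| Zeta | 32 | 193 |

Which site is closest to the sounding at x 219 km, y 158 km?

Alpha

Squared distances to each site:
Mu: 2785.000; Lambda: 33620.000; Delta: 19562.000; Gamma: 24181.000; Kappa: 9140.000; Iota: 60580.000; Beta: 34802.000; Eta: 16657.000; Theta: 61205.000; Alpha: 1781.000; Zeta: 36194.000.
Minimum at Alpha.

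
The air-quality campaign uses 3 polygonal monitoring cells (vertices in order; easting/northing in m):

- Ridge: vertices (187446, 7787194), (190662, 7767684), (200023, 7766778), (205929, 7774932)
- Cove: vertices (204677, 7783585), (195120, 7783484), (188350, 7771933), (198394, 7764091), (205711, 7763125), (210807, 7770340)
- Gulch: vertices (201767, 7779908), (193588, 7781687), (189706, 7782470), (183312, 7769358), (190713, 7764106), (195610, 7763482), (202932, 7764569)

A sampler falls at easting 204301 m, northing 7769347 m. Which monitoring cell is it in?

Cast a ray rightward from (204301, 7769347). For each polygon, the edges (by vertex number in listed order) whose endpoints lie on opposite sides of northing = 7769347, where each meets that height, and whether that is right or left of the point:
Ridge: 1–2 at easting≈190387.9 (left), 3–4 at easting≈201883.7 (left) → 0 crossings.
Cove: 3–4 at easting≈191662.1 (left), 5–6 at easting≈210105.6 (right) → 1 crossing.
Gulch: 4–5 at easting≈183327.5 (left), 7–1 at easting≈202569.1 (left) → 0 crossings.
Only Cove has an odd count, so the point is inside Cove.

Cove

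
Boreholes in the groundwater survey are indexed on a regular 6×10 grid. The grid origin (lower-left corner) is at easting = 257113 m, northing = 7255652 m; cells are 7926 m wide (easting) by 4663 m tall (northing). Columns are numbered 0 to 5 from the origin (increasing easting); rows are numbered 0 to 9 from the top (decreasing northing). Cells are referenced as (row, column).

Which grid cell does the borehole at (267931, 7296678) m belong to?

Column index: ⌊(267931 − 257113) / 7926⌋ = ⌊1.365⌋ = 1
Row offset from origin: ⌊(7296678 − 7255652) / 4663⌋ = ⌊8.798⌋ = 8 → row 1 (counted from top)

(1, 1)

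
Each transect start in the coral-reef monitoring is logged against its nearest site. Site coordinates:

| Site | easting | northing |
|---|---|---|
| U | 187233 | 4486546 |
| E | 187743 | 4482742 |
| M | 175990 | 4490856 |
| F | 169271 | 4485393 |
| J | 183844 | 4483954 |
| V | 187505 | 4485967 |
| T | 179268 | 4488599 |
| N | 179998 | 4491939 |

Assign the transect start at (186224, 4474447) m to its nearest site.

Squared distances to each site:
U: 147403882.000; E: 71114386.000; M: 373990037.000; F: 407219125.000; J: 96047449.000; V: 134351361.000; T: 248665040.000; N: 344733140.000.
Minimum at E.

E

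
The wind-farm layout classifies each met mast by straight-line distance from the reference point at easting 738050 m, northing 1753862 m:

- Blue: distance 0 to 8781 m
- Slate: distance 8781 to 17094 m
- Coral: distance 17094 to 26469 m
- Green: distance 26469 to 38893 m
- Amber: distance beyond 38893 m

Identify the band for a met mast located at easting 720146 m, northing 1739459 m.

Distance = √((720146−738050)² + (1739459−1753862)²) = √(320553216.000 + 207446409.000) = 22978.242 m.
17094 ≤ 22978.242 < 26469 → Coral.

Coral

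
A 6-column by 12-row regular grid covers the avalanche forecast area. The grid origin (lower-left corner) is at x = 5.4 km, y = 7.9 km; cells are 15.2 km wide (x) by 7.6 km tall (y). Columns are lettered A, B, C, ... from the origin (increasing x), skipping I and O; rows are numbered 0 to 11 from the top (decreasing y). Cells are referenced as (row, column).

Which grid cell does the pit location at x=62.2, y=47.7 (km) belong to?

Column index: ⌊(62.2 − 5.4) / 15.2⌋ = ⌊3.737⌋ = 3 → column D
Row offset from origin: ⌊(47.7 − 7.9) / 7.6⌋ = ⌊5.237⌋ = 5 → row 6 (counted from top)

(6, D)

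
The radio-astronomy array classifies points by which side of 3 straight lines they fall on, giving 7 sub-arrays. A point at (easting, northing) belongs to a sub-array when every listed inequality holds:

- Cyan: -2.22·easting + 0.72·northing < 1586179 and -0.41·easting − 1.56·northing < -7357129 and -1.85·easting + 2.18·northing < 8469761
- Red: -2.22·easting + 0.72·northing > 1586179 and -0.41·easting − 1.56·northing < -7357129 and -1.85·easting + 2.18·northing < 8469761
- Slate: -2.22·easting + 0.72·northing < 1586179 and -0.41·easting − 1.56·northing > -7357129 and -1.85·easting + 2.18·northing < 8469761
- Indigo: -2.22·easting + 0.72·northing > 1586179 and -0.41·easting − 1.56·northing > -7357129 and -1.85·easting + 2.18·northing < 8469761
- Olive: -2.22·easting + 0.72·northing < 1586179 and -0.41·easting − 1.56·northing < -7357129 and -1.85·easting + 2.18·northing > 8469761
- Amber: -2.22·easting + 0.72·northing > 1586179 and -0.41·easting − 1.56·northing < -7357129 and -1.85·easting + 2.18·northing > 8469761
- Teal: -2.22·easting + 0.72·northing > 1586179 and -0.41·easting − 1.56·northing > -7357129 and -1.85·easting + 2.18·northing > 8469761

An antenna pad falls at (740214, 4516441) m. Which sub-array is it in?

-2.22·740214 + 0.72·4516441 = 1608562.440, which is > 1586179
-0.41·740214 − 1.56·4516441 = -7349135.700, which is > -7357129
-1.85·740214 + 2.18·4516441 = 8476445.480, which is > 8469761
This sign pattern matches Teal.

Teal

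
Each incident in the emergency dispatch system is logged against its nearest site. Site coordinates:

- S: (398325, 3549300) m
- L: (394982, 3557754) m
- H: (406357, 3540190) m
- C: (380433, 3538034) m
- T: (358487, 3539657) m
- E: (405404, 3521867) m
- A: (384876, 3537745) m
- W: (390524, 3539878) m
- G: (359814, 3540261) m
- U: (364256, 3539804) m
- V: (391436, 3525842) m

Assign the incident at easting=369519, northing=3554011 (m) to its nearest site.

Squared distances to each site:
S: 851979157.000; L: 662374418.000; H: 1548058285.000; C: 374379925.000; T: 327742340.000; E: 2320969961.000; A: 500420205.000; W: 640951714.000; G: 283249525.000; U: 229538018.000; V: 1273847450.000.
Minimum at U.

U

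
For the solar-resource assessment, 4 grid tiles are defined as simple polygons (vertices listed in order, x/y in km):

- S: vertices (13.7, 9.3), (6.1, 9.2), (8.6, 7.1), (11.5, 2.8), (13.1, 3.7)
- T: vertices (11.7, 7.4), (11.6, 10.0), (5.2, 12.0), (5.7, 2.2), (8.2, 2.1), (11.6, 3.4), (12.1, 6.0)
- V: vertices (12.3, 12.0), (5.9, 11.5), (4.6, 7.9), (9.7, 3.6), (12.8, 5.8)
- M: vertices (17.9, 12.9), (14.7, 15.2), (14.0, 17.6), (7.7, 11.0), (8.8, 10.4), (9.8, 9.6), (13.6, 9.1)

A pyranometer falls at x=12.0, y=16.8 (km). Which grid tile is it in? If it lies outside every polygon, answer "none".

Cast a ray rightward from (12.0, 16.8). For each polygon, the edges (by vertex number in listed order) whose endpoints lie on opposite sides of y = 16.8, where each meets that height, and whether that is right or left of the point:
S: no edge straddles that height → 0 crossings.
T: no edge straddles that height → 0 crossings.
V: no edge straddles that height → 0 crossings.
M: 2–3 at x≈14.23 (right), 3–4 at x≈13.24 (right) → 2 crossings.
All counts are even, so the point lies outside every listed polygon.

none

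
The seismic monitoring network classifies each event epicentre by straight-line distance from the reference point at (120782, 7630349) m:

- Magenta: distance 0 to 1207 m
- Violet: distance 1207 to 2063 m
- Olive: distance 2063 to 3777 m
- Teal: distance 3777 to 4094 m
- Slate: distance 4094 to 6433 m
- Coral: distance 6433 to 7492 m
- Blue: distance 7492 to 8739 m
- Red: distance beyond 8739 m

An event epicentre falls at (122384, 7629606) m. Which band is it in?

Violet

Distance = √((122384−120782)² + (7629606−7630349)²) = √(2566404.000 + 552049.000) = 1765.914 m.
1207 ≤ 1765.914 < 2063 → Violet.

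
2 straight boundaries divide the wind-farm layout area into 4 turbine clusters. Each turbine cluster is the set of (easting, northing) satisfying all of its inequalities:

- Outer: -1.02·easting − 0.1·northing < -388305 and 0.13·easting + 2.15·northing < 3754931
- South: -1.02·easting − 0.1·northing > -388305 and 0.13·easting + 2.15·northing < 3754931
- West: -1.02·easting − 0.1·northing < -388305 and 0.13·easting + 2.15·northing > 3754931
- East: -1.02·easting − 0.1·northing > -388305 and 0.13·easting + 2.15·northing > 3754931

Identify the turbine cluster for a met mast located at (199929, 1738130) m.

East

-1.02·199929 − 0.1·1738130 = -377740.580, which is > -388305
0.13·199929 + 2.15·1738130 = 3762970.270, which is > 3754931
This sign pattern matches East.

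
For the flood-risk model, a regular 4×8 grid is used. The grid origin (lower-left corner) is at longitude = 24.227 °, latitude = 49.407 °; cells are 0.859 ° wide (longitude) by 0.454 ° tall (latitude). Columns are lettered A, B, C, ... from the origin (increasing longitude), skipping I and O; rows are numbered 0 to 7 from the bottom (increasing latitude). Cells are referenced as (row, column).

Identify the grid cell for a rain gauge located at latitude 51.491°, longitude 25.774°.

Column index: ⌊(25.774 − 24.227) / 0.859⌋ = ⌊1.801⌋ = 1 → column B
Row offset from origin: ⌊(51.491 − 49.407) / 0.454⌋ = ⌊4.590⌋ = 4 → row 4

(4, B)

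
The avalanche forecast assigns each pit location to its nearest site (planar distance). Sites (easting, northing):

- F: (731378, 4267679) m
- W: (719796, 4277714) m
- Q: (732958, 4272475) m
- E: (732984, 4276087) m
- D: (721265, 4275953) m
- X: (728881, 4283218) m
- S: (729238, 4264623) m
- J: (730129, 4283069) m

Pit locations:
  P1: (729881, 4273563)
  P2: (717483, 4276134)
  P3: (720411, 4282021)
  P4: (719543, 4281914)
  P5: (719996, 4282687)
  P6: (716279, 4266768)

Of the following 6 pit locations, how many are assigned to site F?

P1 → Q
P2 → W
P3 → W
P4 → W
P5 → W
P6 → D
0 of the 6 go to F.

0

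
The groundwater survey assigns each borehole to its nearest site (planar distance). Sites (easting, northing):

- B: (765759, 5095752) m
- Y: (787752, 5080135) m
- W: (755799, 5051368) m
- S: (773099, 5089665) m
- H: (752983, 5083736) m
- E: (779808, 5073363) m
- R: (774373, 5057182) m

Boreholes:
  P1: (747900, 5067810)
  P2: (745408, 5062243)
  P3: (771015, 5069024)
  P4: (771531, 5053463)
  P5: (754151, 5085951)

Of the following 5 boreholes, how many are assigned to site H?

P1 → H
P2 → W
P3 → E
P4 → R
P5 → H
2 of the 5 go to H.

2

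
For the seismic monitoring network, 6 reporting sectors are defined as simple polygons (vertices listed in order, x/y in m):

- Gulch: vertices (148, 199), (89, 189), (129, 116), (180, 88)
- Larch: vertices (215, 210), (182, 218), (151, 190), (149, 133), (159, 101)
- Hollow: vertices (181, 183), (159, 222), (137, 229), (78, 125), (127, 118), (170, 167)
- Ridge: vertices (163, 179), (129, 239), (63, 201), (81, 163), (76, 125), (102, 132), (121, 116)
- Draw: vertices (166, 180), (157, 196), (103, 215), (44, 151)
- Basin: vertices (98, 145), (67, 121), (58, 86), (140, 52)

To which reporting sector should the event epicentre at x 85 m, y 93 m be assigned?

Cast a ray rightward from (85, 93). For each polygon, the edges (by vertex number in listed order) whose endpoints lie on opposite sides of y = 93, where each meets that height, and whether that is right or left of the point:
Gulch: 3–4 at x≈170.9 (right), 4–1 at x≈178.6 (right) → 2 crossings.
Larch: no edge straddles that height → 0 crossings.
Hollow: no edge straddles that height → 0 crossings.
Ridge: no edge straddles that height → 0 crossings.
Draw: no edge straddles that height → 0 crossings.
Basin: 2–3 at x≈59.8 (left), 4–1 at x≈121.5 (right) → 1 crossing.
Only Basin has an odd count, so the point is inside Basin.

Basin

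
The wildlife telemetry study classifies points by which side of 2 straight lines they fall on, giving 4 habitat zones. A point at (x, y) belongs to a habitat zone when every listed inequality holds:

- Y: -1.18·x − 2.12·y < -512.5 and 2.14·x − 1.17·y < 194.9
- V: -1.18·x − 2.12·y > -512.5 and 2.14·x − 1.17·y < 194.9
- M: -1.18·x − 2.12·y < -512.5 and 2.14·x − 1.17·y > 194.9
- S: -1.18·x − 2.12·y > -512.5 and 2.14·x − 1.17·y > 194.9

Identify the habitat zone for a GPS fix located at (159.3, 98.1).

S

-1.18·159.3 − 2.12·98.1 = -395.946, which is > -512.5
2.14·159.3 − 1.17·98.1 = 226.125, which is > 194.9
This sign pattern matches S.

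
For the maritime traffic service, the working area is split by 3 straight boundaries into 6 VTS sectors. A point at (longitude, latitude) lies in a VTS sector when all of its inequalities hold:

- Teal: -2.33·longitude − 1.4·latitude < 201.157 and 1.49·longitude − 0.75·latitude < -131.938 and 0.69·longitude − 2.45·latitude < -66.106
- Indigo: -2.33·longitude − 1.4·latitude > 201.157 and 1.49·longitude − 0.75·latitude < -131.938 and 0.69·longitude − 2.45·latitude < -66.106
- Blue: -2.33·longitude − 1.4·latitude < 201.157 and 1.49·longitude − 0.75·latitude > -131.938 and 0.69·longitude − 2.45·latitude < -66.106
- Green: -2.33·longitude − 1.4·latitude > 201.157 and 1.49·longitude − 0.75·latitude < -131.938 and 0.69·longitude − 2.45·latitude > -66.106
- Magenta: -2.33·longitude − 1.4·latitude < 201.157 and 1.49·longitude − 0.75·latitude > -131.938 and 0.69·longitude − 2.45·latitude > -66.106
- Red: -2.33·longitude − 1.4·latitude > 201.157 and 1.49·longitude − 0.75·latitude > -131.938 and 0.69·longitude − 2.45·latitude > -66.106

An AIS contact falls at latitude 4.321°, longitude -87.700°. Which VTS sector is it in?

Teal

-2.33·-87.700 − 1.4·4.321 = 198.292, which is < 201.157
1.49·-87.700 − 0.75·4.321 = -133.914, which is < -131.938
0.69·-87.700 − 2.45·4.321 = -71.099, which is < -66.106
This sign pattern matches Teal.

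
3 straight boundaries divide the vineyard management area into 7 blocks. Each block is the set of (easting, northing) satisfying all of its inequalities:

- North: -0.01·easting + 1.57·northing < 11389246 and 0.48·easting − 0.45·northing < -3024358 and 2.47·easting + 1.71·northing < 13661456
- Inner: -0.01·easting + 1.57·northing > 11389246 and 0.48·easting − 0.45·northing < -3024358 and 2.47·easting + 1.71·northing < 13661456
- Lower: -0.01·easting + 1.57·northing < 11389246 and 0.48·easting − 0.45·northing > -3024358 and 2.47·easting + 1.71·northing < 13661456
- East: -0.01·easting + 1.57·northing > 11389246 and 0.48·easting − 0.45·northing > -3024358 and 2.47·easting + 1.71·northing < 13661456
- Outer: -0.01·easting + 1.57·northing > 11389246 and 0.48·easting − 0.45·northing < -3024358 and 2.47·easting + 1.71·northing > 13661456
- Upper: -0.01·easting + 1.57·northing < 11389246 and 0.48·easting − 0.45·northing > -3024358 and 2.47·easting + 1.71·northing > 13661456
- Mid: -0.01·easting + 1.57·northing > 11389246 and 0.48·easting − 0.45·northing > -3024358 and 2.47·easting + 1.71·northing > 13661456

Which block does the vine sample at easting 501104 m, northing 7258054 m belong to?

-0.01·501104 + 1.57·7258054 = 11390133.740, which is > 11389246
0.48·501104 − 0.45·7258054 = -3025594.380, which is < -3024358
2.47·501104 + 1.71·7258054 = 13648999.220, which is < 13661456
This sign pattern matches Inner.

Inner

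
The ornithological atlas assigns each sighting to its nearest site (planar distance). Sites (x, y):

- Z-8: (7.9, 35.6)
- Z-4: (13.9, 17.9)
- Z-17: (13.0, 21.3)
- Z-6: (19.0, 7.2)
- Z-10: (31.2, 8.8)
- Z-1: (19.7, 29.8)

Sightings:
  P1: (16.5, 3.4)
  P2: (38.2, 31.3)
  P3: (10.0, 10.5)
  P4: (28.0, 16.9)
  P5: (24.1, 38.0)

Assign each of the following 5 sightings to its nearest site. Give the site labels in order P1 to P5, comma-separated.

Z-6, Z-1, Z-4, Z-10, Z-1

P1 → Z-6 (d²=20.69)
P2 → Z-1 (d²=344.50)
P3 → Z-4 (d²=69.97)
P4 → Z-10 (d²=75.85)
P5 → Z-1 (d²=86.60)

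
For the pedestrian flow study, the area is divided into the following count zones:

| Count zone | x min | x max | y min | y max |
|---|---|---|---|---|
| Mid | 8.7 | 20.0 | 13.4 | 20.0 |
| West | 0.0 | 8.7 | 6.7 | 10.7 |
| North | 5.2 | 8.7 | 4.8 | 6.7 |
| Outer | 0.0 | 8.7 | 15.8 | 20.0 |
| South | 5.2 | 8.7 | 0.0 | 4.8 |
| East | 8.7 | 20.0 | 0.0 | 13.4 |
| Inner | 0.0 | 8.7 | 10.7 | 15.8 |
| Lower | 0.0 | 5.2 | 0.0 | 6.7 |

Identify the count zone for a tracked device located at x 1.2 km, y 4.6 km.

The point has x = 1.2 and y = 4.6.
Only Lower satisfies 0.0 ≤ x ≤ 5.2 and 0.0 ≤ y ≤ 6.7.

Lower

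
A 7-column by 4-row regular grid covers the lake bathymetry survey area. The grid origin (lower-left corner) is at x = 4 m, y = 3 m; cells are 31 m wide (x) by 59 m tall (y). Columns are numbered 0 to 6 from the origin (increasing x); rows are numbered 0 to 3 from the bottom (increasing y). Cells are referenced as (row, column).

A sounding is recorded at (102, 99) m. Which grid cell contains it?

Column index: ⌊(102 − 4) / 31⌋ = ⌊3.161⌋ = 3
Row offset from origin: ⌊(99 − 3) / 59⌋ = ⌊1.627⌋ = 1 → row 1

(1, 3)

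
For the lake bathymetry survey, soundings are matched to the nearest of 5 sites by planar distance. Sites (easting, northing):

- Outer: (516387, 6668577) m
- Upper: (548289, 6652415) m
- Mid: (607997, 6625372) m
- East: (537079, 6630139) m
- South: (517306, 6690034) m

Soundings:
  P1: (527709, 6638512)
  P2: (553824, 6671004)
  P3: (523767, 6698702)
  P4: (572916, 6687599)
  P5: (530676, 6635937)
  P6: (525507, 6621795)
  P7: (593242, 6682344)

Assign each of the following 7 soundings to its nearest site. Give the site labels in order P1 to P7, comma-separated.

East, Upper, South, Upper, East, East, Upper

P1 → East (d²=157904029.00)
P2 → Upper (d²=376187146.00)
P3 → South (d²=116878745.00)
P4 → Upper (d²=1844402985.00)
P5 → East (d²=74615213.00)
P6 → East (d²=203533520.00)
P7 → Upper (d²=2916517250.00)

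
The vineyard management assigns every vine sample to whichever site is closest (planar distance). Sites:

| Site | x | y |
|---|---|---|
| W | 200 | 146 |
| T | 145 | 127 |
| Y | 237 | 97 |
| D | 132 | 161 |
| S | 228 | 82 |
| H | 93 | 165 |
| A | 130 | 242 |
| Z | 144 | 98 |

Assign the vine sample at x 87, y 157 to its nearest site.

Squared distances to each site:
W: 12890.000; T: 4264.000; Y: 26100.000; D: 2041.000; S: 25506.000; H: 100.000; A: 9074.000; Z: 6730.000.
Minimum at H.

H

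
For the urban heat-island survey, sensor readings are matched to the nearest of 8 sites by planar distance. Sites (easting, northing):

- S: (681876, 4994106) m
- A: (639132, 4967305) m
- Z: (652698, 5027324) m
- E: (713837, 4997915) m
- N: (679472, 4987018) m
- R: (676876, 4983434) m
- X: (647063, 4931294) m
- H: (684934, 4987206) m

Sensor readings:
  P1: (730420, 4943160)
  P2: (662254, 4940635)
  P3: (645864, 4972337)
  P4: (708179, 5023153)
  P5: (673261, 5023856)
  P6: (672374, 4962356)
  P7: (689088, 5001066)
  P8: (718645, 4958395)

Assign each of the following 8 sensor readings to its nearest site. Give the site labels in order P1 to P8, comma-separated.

E, X, A, E, Z, R, S, E

P1 → E (d²=3273105914.00)
P2 → X (d²=318020762.00)
P3 → A (d²=70640848.00)
P4 → E (d²=668969608.00)
P5 → Z (d²=434863993.00)
P6 → R (d²=464550088.00)
P7 → S (d²=100454544.00)
P8 → E (d²=1584947264.00)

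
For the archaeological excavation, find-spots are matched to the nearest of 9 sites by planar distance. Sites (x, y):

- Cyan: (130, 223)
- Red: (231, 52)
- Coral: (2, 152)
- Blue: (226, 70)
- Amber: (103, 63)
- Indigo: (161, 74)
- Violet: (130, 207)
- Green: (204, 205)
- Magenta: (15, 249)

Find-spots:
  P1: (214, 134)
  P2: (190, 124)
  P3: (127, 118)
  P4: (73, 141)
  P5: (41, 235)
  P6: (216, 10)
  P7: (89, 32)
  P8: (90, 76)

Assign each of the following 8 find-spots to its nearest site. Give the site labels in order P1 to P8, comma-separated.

P1 → Blue (d²=4240.00)
P2 → Indigo (d²=3341.00)
P3 → Indigo (d²=3092.00)
P4 → Coral (d²=5162.00)
P5 → Magenta (d²=872.00)
P6 → Red (d²=1989.00)
P7 → Amber (d²=1157.00)
P8 → Amber (d²=338.00)

Blue, Indigo, Indigo, Coral, Magenta, Red, Amber, Amber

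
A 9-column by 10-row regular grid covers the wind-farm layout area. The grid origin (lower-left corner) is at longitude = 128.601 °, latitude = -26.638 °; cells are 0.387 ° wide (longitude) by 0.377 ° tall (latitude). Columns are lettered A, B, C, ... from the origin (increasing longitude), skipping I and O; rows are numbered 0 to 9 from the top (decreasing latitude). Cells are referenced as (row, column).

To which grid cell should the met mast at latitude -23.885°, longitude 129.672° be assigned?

(2, C)

Column index: ⌊(129.672 − 128.601) / 0.387⌋ = ⌊2.767⌋ = 2 → column C
Row offset from origin: ⌊(-23.885 − -26.638) / 0.377⌋ = ⌊7.302⌋ = 7 → row 2 (counted from top)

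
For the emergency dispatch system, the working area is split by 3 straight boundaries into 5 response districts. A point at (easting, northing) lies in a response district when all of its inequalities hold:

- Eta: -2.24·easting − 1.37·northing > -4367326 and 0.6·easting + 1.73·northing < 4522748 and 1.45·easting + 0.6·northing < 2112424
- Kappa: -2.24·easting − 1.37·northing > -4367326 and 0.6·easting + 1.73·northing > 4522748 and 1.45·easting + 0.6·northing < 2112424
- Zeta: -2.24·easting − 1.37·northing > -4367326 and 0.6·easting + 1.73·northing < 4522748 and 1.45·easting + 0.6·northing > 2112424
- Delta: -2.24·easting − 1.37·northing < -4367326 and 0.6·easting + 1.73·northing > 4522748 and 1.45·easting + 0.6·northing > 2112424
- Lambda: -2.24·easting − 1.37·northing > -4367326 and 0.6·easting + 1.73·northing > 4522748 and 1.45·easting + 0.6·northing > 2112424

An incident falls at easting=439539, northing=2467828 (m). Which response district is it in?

-2.24·439539 − 1.37·2467828 = -4365491.720, which is > -4367326
0.6·439539 + 1.73·2467828 = 4533065.840, which is > 4522748
1.45·439539 + 0.6·2467828 = 2118028.350, which is > 2112424
This sign pattern matches Lambda.

Lambda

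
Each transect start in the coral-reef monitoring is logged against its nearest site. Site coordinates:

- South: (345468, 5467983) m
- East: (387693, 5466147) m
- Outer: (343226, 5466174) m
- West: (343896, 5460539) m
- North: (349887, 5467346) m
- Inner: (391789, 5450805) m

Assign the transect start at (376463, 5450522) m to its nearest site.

Squared distances to each site:
South: 1265576546.000; East: 370253525.000; Outer: 1349683273.000; West: 1160949778.000; North: 989330752.000; Inner: 234966365.000.
Minimum at Inner.

Inner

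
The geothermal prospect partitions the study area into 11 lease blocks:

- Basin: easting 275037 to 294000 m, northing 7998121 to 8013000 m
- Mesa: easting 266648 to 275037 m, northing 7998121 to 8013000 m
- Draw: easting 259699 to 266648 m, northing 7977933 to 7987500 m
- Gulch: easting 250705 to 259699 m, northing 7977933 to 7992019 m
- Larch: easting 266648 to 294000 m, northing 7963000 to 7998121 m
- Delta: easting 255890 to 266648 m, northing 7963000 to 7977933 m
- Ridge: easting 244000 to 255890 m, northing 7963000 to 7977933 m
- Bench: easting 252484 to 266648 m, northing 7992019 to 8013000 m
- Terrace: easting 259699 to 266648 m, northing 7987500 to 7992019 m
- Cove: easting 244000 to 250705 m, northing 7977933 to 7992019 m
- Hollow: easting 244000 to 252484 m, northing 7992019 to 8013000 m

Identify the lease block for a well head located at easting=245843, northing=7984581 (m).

The point has easting = 245843 and northing = 7984581.
Only Cove satisfies 244000 ≤ easting ≤ 250705 and 7977933 ≤ northing ≤ 7992019.

Cove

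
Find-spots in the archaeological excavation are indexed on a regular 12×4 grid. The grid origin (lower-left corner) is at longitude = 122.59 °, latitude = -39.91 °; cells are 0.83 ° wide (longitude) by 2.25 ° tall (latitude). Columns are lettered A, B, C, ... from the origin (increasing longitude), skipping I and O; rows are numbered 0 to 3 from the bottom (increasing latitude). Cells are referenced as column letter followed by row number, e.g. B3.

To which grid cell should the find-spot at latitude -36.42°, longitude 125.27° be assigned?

D1

Column index: ⌊(125.27 − 122.59) / 0.83⌋ = ⌊3.229⌋ = 3 → column D
Row offset from origin: ⌊(-36.42 − -39.91) / 2.25⌋ = ⌊1.551⌋ = 1 → row 1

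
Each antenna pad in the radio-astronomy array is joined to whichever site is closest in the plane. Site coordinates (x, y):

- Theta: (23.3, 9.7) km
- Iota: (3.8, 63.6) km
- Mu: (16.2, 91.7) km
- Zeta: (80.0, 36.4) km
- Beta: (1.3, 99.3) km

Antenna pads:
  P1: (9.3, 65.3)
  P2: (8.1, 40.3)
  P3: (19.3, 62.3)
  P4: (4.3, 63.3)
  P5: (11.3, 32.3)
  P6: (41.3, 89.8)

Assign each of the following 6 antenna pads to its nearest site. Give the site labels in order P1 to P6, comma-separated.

P1 → Iota (d²=33.14)
P2 → Iota (d²=561.38)
P3 → Iota (d²=241.94)
P4 → Iota (d²=0.34)
P5 → Theta (d²=654.76)
P6 → Mu (d²=633.62)

Iota, Iota, Iota, Iota, Theta, Mu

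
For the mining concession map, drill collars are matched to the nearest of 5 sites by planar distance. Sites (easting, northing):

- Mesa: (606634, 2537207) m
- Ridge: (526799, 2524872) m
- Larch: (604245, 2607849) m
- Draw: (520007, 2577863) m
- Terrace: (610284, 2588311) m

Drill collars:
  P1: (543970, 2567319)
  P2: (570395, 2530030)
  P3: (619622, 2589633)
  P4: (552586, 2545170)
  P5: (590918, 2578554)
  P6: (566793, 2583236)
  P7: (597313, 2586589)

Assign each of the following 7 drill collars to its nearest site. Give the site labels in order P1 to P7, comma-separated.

Draw, Mesa, Terrace, Ridge, Terrace, Terrace, Terrace

P1 → Draw (d²=685401305.00)
P2 → Mesa (d²=1364774450.00)
P3 → Terrace (d²=88945928.00)
P4 → Ridge (d²=1076978173.00)
P5 → Terrace (d²=470241005.00)
P6 → Terrace (d²=1917222706.00)
P7 → Terrace (d²=171212125.00)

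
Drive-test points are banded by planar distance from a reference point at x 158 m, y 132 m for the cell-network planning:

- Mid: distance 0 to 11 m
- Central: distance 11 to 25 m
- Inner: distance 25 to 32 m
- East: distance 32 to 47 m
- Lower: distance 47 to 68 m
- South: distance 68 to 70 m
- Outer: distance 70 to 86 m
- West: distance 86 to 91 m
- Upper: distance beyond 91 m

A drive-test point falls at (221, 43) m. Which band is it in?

Upper

Distance = √((221−158)² + (43−132)²) = √(3969.000 + 7921.000) = 109.041 m.
91 ≤ 109.041 < ∞ → Upper.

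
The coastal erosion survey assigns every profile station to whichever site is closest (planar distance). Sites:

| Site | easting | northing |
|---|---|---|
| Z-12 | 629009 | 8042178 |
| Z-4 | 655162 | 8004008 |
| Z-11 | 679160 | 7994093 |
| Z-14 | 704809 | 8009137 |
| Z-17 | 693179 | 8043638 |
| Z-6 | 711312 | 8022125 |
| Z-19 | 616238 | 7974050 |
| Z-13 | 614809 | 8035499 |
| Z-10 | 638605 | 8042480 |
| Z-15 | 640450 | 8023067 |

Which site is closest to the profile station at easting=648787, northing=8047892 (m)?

Squared distances to each site:
Z-12: 423819080.000; Z-4: 1966446081.000; Z-11: 3816851530.000; Z-14: 4640414509.000; Z-17: 1988746180.000; Z-6: 4573313914.000; Z-19: 6512078365.000; Z-13: 1308090933.000; Z-10: 132962868.000; Z-15: 685786194.000.
Minimum at Z-10.

Z-10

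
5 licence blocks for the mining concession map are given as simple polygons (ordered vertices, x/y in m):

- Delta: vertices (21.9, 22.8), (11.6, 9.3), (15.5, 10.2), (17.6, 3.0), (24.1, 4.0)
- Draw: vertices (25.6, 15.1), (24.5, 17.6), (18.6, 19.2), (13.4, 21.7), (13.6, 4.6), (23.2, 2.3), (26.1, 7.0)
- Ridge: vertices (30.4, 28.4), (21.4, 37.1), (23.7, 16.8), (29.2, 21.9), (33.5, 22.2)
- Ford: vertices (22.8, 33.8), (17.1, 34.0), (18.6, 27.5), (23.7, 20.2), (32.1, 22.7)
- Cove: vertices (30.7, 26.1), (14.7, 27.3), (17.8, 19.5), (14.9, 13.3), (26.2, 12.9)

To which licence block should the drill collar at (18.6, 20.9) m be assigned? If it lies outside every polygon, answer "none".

Cove

Cast a ray rightward from (18.6, 20.9). For each polygon, the edges (by vertex number in listed order) whose endpoints lie on opposite sides of y = 20.9, where each meets that height, and whether that is right or left of the point:
Delta: 1–2 at x≈20.45 (right), 5–1 at x≈22.12 (right) → 2 crossings.
Draw: 3–4 at x≈15.06 (left), 4–5 at x≈13.41 (left) → 0 crossings.
Ridge: 2–3 at x≈23.24 (right), 3–4 at x≈28.12 (right) → 2 crossings.
Ford: 3–4 at x≈23.21 (right), 4–5 at x≈26.05 (right) → 2 crossings.
Cove: 2–3 at x≈17.24 (left), 5–1 at x≈28.93 (right) → 1 crossing.
Only Cove has an odd count, so the point is inside Cove.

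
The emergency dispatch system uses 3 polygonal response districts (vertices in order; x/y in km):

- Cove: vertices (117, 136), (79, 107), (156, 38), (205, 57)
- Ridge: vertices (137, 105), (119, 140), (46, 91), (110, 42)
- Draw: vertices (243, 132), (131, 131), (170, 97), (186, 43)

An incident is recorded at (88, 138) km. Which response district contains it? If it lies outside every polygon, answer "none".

Cast a ray rightward from (88, 138). For each polygon, the edges (by vertex number in listed order) whose endpoints lie on opposite sides of y = 138, where each meets that height, and whether that is right or left of the point:
Cove: no edge straddles that height → 0 crossings.
Ridge: 1–2 at x≈120.0 (right), 2–3 at x≈116.0 (right) → 2 crossings.
Draw: no edge straddles that height → 0 crossings.
All counts are even, so the point lies outside every listed polygon.

none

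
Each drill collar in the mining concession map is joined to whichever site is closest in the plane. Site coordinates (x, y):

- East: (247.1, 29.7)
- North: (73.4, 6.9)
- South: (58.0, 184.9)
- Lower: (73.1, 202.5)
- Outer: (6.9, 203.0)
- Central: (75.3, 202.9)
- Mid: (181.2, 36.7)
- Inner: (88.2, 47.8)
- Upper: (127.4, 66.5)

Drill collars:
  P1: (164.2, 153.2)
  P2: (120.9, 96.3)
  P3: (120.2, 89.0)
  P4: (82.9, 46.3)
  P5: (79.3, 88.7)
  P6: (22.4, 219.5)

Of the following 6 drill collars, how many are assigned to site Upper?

P1 → Upper
P2 → Upper
P3 → Upper
P4 → Inner
P5 → Inner
P6 → Outer
3 of the 6 go to Upper.

3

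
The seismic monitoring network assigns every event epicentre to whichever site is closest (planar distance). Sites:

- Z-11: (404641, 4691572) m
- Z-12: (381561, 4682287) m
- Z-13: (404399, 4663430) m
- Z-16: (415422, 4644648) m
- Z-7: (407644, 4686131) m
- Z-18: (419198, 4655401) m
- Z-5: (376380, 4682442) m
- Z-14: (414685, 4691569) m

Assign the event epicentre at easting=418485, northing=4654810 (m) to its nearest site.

Squared distances to each site:
Z-11: 1543100980.000; Z-12: 2118367305.000; Z-13: 272719796.000; Z-16: 112648213.000; Z-7: 1098532322.000; Z-18: 857650.000; Z-5: 2536358449.000; Z-14: 1365664081.000.
Minimum at Z-18.

Z-18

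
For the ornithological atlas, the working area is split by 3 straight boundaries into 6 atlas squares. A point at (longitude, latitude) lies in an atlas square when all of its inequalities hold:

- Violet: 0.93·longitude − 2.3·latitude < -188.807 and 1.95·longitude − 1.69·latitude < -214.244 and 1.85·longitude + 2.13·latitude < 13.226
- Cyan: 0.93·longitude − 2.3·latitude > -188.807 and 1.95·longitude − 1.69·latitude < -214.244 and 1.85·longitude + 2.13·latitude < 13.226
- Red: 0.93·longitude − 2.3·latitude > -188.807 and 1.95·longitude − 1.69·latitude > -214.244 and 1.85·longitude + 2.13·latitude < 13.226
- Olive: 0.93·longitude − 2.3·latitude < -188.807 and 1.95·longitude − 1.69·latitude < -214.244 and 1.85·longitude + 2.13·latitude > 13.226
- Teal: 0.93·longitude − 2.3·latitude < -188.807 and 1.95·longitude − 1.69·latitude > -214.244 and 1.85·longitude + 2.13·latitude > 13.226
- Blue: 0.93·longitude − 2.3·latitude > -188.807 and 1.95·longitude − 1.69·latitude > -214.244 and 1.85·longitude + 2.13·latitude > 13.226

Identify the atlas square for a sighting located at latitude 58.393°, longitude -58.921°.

Teal

0.93·-58.921 − 2.3·58.393 = -189.100, which is < -188.807
1.95·-58.921 − 1.69·58.393 = -213.580, which is > -214.244
1.85·-58.921 + 2.13·58.393 = 15.373, which is > 13.226
This sign pattern matches Teal.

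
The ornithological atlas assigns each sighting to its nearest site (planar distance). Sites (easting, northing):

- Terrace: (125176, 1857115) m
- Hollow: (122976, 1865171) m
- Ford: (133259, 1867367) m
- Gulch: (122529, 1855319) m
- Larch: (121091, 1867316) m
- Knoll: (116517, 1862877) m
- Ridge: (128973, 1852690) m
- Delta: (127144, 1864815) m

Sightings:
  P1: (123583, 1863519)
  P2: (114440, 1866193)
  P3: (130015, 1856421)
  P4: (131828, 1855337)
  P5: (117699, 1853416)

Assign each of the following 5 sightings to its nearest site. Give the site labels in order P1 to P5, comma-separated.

P1 → Hollow (d²=3097553.00)
P2 → Knoll (d²=15309785.00)
P3 → Ridge (d²=15006125.00)
P4 → Ridge (d²=15157634.00)
P5 → Gulch (d²=26950309.00)

Hollow, Knoll, Ridge, Ridge, Gulch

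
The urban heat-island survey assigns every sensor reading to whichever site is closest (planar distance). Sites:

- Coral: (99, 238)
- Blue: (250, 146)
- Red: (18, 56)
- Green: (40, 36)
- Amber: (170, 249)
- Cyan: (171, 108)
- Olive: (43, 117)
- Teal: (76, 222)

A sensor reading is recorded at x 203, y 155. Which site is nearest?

Blue

Squared distances to each site:
Coral: 17705.000; Blue: 2290.000; Red: 44026.000; Green: 40730.000; Amber: 9925.000; Cyan: 3233.000; Olive: 27044.000; Teal: 20618.000.
Minimum at Blue.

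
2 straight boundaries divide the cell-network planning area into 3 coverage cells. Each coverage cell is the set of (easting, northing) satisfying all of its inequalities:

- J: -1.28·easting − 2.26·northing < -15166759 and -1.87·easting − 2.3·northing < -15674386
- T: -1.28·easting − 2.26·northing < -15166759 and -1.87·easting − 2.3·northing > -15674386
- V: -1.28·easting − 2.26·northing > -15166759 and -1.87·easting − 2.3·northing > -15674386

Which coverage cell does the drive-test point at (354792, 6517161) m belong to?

-1.28·354792 − 2.26·6517161 = -15182917.620, which is < -15166759
-1.87·354792 − 2.3·6517161 = -15652931.340, which is > -15674386
This sign pattern matches T.

T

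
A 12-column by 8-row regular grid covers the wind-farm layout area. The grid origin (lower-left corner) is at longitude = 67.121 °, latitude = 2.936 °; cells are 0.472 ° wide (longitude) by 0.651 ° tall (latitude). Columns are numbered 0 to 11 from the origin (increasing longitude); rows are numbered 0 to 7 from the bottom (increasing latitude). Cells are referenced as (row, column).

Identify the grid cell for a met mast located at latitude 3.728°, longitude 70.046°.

Column index: ⌊(70.046 − 67.121) / 0.472⌋ = ⌊6.197⌋ = 6
Row offset from origin: ⌊(3.728 − 2.936) / 0.651⌋ = ⌊1.217⌋ = 1 → row 1

(1, 6)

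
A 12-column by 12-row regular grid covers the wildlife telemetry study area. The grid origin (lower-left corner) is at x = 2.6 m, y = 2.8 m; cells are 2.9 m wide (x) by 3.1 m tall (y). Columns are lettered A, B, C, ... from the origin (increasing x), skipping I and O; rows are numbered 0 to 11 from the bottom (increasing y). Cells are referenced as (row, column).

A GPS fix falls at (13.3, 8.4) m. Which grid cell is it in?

(1, D)

Column index: ⌊(13.3 − 2.6) / 2.9⌋ = ⌊3.690⌋ = 3 → column D
Row offset from origin: ⌊(8.4 − 2.8) / 3.1⌋ = ⌊1.806⌋ = 1 → row 1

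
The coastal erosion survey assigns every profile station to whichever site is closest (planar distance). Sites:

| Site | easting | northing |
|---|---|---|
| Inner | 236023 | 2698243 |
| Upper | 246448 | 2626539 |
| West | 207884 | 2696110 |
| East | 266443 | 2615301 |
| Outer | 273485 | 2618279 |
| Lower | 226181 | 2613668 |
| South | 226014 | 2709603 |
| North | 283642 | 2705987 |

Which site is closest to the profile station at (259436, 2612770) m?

East

Squared distances to each site:
Inner: 7853802298.000; Upper: 358273505.000; West: 9603164304.000; East: 55504010.000; Outer: 227723482.000; Lower: 1106701429.000; South: 10493659973.000; North: 9275339525.000.
Minimum at East.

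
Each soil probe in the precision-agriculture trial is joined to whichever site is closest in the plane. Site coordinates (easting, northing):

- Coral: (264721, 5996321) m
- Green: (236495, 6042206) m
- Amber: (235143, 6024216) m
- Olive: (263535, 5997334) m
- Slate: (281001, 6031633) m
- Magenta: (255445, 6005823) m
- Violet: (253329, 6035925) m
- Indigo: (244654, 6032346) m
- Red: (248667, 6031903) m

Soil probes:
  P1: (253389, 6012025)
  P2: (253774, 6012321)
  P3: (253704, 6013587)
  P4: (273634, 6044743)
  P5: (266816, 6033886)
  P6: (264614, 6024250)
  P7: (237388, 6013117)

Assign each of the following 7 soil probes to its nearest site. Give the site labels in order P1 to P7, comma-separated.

P1 → Magenta (d²=42691940.00)
P2 → Magenta (d²=45016245.00)
P3 → Magenta (d²=63310777.00)
P4 → Slate (d²=226144789.00)
P5 → Violet (d²=186056690.00)
P6 → Violet (d²=263656850.00)
P7 → Amber (d²=128227826.00)

Magenta, Magenta, Magenta, Slate, Violet, Violet, Amber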